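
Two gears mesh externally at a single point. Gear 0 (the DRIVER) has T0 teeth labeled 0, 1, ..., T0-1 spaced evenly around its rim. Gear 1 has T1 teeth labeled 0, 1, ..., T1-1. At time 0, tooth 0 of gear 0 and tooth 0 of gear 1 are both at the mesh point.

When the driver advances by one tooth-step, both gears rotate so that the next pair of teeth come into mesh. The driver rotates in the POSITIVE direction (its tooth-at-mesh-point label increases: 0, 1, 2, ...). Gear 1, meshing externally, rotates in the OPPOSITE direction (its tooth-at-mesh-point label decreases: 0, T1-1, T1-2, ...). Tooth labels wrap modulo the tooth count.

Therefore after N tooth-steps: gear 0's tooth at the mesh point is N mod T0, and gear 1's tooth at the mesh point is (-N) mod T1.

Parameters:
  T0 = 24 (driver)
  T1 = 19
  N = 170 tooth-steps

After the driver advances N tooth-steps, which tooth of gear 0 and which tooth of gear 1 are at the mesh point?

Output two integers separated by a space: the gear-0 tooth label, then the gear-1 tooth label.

Answer: 2 1

Derivation:
Gear 0 (driver, T0=24): tooth at mesh = N mod T0
  170 = 7 * 24 + 2, so 170 mod 24 = 2
  gear 0 tooth = 2
Gear 1 (driven, T1=19): tooth at mesh = (-N) mod T1
  170 = 8 * 19 + 18, so 170 mod 19 = 18
  (-170) mod 19 = (-18) mod 19 = 19 - 18 = 1
Mesh after 170 steps: gear-0 tooth 2 meets gear-1 tooth 1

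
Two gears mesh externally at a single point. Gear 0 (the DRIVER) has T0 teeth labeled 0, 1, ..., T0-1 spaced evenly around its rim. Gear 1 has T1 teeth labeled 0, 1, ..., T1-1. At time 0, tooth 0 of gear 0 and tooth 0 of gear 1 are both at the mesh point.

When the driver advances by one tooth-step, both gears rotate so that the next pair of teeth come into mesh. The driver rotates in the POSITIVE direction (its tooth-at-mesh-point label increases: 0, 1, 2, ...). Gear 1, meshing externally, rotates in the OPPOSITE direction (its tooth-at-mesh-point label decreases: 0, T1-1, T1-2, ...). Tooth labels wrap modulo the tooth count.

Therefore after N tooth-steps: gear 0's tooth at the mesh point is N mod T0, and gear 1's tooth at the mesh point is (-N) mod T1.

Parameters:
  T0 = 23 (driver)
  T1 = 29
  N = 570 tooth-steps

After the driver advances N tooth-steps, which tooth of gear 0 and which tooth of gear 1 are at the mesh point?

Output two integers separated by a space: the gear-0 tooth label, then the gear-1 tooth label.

Gear 0 (driver, T0=23): tooth at mesh = N mod T0
  570 = 24 * 23 + 18, so 570 mod 23 = 18
  gear 0 tooth = 18
Gear 1 (driven, T1=29): tooth at mesh = (-N) mod T1
  570 = 19 * 29 + 19, so 570 mod 29 = 19
  (-570) mod 29 = (-19) mod 29 = 29 - 19 = 10
Mesh after 570 steps: gear-0 tooth 18 meets gear-1 tooth 10

Answer: 18 10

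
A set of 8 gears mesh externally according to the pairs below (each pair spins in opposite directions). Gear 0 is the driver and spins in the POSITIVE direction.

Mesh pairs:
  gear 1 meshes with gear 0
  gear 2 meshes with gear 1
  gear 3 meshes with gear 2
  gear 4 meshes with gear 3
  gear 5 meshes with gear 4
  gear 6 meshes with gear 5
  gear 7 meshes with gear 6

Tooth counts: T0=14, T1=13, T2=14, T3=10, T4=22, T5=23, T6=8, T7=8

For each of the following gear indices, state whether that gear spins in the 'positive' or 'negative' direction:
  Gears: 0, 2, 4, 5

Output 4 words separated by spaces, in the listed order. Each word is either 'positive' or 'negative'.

Answer: positive positive positive negative

Derivation:
Gear 0 (driver): positive (depth 0)
  gear 1: meshes with gear 0 -> depth 1 -> negative (opposite of gear 0)
  gear 2: meshes with gear 1 -> depth 2 -> positive (opposite of gear 1)
  gear 3: meshes with gear 2 -> depth 3 -> negative (opposite of gear 2)
  gear 4: meshes with gear 3 -> depth 4 -> positive (opposite of gear 3)
  gear 5: meshes with gear 4 -> depth 5 -> negative (opposite of gear 4)
  gear 6: meshes with gear 5 -> depth 6 -> positive (opposite of gear 5)
  gear 7: meshes with gear 6 -> depth 7 -> negative (opposite of gear 6)
Queried indices 0, 2, 4, 5 -> positive, positive, positive, negative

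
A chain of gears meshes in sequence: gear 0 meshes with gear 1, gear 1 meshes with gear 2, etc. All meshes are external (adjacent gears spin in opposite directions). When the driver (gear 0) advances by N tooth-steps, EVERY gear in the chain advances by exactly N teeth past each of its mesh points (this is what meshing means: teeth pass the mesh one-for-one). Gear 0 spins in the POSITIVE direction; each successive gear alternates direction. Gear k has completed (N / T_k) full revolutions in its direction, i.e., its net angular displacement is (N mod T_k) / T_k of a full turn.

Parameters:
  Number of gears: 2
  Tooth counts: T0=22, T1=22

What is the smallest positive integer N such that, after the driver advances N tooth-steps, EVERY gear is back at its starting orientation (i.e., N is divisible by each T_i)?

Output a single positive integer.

Answer: 22

Derivation:
Gear k returns to start when N is a multiple of T_k.
All gears at start simultaneously when N is a common multiple of [22, 22]; the smallest such N is lcm(22, 22).
Start: lcm = T0 = 22
Fold in T1=22: gcd(22, 22) = 22; lcm(22, 22) = 22 * 22 / 22 = 484 / 22 = 22
Full cycle length = 22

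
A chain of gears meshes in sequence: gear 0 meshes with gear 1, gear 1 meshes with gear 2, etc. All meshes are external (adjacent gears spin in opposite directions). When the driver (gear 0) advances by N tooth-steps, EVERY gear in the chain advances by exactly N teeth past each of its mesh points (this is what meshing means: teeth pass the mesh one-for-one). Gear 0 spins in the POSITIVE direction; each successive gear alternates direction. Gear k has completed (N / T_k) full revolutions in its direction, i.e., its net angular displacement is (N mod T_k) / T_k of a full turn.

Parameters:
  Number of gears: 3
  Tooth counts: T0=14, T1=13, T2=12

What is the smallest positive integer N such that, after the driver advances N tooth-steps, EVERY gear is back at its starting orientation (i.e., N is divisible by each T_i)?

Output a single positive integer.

Answer: 1092

Derivation:
Gear k returns to start when N is a multiple of T_k.
All gears at start simultaneously when N is a common multiple of [14, 13, 12]; the smallest such N is lcm(14, 13, 12).
Start: lcm = T0 = 14
Fold in T1=13: gcd(14, 13) = 1; lcm(14, 13) = 14 * 13 / 1 = 182 / 1 = 182
Fold in T2=12: gcd(182, 12) = 2; lcm(182, 12) = 182 * 12 / 2 = 2184 / 2 = 1092
Full cycle length = 1092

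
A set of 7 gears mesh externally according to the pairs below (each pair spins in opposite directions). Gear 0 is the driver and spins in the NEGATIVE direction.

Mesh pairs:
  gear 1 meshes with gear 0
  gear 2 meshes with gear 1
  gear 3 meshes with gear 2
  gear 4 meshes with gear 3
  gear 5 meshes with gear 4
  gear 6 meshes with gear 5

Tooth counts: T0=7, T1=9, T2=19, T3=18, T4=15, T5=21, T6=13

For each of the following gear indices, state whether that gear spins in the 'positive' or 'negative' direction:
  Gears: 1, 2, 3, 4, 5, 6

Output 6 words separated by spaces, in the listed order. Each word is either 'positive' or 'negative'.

Answer: positive negative positive negative positive negative

Derivation:
Gear 0 (driver): negative (depth 0)
  gear 1: meshes with gear 0 -> depth 1 -> positive (opposite of gear 0)
  gear 2: meshes with gear 1 -> depth 2 -> negative (opposite of gear 1)
  gear 3: meshes with gear 2 -> depth 3 -> positive (opposite of gear 2)
  gear 4: meshes with gear 3 -> depth 4 -> negative (opposite of gear 3)
  gear 5: meshes with gear 4 -> depth 5 -> positive (opposite of gear 4)
  gear 6: meshes with gear 5 -> depth 6 -> negative (opposite of gear 5)
Queried indices 1, 2, 3, 4, 5, 6 -> positive, negative, positive, negative, positive, negative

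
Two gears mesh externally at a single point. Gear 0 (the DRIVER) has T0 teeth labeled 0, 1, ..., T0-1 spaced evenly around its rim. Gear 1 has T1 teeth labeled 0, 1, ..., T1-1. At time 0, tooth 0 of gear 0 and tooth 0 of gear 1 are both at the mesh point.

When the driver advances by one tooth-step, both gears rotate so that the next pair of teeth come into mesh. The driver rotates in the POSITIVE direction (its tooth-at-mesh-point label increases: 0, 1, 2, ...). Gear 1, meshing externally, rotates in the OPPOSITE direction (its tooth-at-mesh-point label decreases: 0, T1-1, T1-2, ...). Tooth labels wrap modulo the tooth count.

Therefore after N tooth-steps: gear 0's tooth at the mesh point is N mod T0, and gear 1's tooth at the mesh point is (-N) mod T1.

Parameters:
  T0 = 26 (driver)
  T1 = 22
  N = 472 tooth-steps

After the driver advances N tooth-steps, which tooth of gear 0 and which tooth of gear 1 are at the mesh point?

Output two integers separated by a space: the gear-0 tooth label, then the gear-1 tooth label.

Answer: 4 12

Derivation:
Gear 0 (driver, T0=26): tooth at mesh = N mod T0
  472 = 18 * 26 + 4, so 472 mod 26 = 4
  gear 0 tooth = 4
Gear 1 (driven, T1=22): tooth at mesh = (-N) mod T1
  472 = 21 * 22 + 10, so 472 mod 22 = 10
  (-472) mod 22 = (-10) mod 22 = 22 - 10 = 12
Mesh after 472 steps: gear-0 tooth 4 meets gear-1 tooth 12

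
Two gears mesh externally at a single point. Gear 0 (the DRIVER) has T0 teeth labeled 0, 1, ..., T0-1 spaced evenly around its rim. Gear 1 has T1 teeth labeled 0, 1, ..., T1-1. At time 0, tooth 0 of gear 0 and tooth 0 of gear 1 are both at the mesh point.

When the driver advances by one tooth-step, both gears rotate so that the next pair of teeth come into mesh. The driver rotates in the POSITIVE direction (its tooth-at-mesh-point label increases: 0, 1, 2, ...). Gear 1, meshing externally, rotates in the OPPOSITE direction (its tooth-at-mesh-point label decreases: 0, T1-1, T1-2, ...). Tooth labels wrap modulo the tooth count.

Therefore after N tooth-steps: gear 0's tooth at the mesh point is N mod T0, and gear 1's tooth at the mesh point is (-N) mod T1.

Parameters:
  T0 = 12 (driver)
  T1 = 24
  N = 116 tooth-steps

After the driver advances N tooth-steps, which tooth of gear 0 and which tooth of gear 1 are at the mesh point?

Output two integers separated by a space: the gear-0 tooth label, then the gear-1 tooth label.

Gear 0 (driver, T0=12): tooth at mesh = N mod T0
  116 = 9 * 12 + 8, so 116 mod 12 = 8
  gear 0 tooth = 8
Gear 1 (driven, T1=24): tooth at mesh = (-N) mod T1
  116 = 4 * 24 + 20, so 116 mod 24 = 20
  (-116) mod 24 = (-20) mod 24 = 24 - 20 = 4
Mesh after 116 steps: gear-0 tooth 8 meets gear-1 tooth 4

Answer: 8 4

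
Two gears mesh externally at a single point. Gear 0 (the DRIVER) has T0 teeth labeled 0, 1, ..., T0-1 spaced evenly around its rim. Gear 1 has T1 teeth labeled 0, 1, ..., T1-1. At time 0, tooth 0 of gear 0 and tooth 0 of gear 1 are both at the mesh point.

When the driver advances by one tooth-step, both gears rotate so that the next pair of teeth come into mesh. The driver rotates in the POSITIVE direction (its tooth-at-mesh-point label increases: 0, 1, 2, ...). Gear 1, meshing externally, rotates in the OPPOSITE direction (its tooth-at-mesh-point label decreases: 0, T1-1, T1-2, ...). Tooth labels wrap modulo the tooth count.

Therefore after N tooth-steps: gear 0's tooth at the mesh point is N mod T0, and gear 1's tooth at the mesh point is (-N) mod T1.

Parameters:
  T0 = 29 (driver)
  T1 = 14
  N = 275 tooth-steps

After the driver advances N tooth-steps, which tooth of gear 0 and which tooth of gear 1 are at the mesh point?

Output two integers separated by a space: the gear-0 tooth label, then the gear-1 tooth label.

Answer: 14 5

Derivation:
Gear 0 (driver, T0=29): tooth at mesh = N mod T0
  275 = 9 * 29 + 14, so 275 mod 29 = 14
  gear 0 tooth = 14
Gear 1 (driven, T1=14): tooth at mesh = (-N) mod T1
  275 = 19 * 14 + 9, so 275 mod 14 = 9
  (-275) mod 14 = (-9) mod 14 = 14 - 9 = 5
Mesh after 275 steps: gear-0 tooth 14 meets gear-1 tooth 5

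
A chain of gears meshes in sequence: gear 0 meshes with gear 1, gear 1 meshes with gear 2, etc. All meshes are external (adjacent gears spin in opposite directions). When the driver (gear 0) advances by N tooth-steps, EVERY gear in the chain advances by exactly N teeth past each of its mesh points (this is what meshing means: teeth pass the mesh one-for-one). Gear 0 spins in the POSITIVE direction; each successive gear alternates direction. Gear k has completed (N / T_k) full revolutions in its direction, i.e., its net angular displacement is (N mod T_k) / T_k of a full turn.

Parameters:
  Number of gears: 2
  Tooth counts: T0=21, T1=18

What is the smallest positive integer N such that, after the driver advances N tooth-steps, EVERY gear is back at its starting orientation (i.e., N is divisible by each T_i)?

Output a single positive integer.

Answer: 126

Derivation:
Gear k returns to start when N is a multiple of T_k.
All gears at start simultaneously when N is a common multiple of [21, 18]; the smallest such N is lcm(21, 18).
Start: lcm = T0 = 21
Fold in T1=18: gcd(21, 18) = 3; lcm(21, 18) = 21 * 18 / 3 = 378 / 3 = 126
Full cycle length = 126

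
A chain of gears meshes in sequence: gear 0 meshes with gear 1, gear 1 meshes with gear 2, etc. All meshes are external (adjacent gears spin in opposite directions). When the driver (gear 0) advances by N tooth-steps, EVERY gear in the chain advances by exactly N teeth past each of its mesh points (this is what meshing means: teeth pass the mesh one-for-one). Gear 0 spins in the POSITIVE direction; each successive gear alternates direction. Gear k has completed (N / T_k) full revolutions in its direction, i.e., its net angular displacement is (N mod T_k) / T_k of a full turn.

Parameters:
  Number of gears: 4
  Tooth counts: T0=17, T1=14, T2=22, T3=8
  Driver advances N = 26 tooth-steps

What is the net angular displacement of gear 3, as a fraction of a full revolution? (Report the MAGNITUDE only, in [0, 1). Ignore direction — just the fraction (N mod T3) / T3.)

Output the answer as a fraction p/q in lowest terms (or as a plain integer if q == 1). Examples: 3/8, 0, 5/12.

Answer: 1/4

Derivation:
Chain of 4 gears, tooth counts: [17, 14, 22, 8]
  gear 0: T0=17, direction=positive, advance = 26 mod 17 = 9 teeth = 9/17 turn
  gear 1: T1=14, direction=negative, advance = 26 mod 14 = 12 teeth = 12/14 turn
  gear 2: T2=22, direction=positive, advance = 26 mod 22 = 4 teeth = 4/22 turn
  gear 3: T3=8, direction=negative, advance = 26 mod 8 = 2 teeth = 2/8 turn
Gear 3: 26 mod 8 = 2
Fraction = 2 / 8 = 1/4 (gcd(2,8)=2) = 1/4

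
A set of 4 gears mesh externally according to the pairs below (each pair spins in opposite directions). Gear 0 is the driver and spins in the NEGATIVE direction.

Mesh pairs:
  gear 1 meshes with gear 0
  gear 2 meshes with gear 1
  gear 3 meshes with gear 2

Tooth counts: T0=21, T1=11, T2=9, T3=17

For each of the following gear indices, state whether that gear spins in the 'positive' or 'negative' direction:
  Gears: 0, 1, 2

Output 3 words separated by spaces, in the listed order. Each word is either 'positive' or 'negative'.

Answer: negative positive negative

Derivation:
Gear 0 (driver): negative (depth 0)
  gear 1: meshes with gear 0 -> depth 1 -> positive (opposite of gear 0)
  gear 2: meshes with gear 1 -> depth 2 -> negative (opposite of gear 1)
  gear 3: meshes with gear 2 -> depth 3 -> positive (opposite of gear 2)
Queried indices 0, 1, 2 -> negative, positive, negative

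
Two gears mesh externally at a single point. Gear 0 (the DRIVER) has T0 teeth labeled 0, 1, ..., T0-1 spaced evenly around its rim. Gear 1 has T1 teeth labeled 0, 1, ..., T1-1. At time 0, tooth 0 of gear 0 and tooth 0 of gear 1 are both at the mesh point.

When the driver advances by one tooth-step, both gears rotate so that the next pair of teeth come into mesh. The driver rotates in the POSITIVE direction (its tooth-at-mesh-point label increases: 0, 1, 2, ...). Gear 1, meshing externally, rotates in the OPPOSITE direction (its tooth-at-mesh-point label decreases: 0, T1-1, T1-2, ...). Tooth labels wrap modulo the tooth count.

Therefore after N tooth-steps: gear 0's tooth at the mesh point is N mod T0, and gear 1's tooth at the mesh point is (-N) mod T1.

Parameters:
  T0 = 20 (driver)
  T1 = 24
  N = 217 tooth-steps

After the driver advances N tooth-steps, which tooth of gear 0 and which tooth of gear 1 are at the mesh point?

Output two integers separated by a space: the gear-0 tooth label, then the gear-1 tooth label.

Gear 0 (driver, T0=20): tooth at mesh = N mod T0
  217 = 10 * 20 + 17, so 217 mod 20 = 17
  gear 0 tooth = 17
Gear 1 (driven, T1=24): tooth at mesh = (-N) mod T1
  217 = 9 * 24 + 1, so 217 mod 24 = 1
  (-217) mod 24 = (-1) mod 24 = 24 - 1 = 23
Mesh after 217 steps: gear-0 tooth 17 meets gear-1 tooth 23

Answer: 17 23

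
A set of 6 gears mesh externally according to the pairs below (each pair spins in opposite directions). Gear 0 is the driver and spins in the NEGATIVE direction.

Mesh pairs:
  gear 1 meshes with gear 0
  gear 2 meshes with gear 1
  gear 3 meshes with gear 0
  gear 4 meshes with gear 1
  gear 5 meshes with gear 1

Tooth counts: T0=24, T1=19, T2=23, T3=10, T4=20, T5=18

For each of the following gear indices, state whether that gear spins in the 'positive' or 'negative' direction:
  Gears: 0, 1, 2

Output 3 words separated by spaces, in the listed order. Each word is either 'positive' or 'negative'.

Answer: negative positive negative

Derivation:
Gear 0 (driver): negative (depth 0)
  gear 1: meshes with gear 0 -> depth 1 -> positive (opposite of gear 0)
  gear 2: meshes with gear 1 -> depth 2 -> negative (opposite of gear 1)
  gear 3: meshes with gear 0 -> depth 1 -> positive (opposite of gear 0)
  gear 4: meshes with gear 1 -> depth 2 -> negative (opposite of gear 1)
  gear 5: meshes with gear 1 -> depth 2 -> negative (opposite of gear 1)
Queried indices 0, 1, 2 -> negative, positive, negative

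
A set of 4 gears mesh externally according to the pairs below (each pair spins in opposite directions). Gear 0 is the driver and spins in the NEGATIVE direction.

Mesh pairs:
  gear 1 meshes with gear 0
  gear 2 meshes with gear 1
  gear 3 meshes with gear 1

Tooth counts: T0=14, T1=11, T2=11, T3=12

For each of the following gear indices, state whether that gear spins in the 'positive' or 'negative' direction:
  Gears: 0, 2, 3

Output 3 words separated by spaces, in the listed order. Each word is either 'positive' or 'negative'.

Answer: negative negative negative

Derivation:
Gear 0 (driver): negative (depth 0)
  gear 1: meshes with gear 0 -> depth 1 -> positive (opposite of gear 0)
  gear 2: meshes with gear 1 -> depth 2 -> negative (opposite of gear 1)
  gear 3: meshes with gear 1 -> depth 2 -> negative (opposite of gear 1)
Queried indices 0, 2, 3 -> negative, negative, negative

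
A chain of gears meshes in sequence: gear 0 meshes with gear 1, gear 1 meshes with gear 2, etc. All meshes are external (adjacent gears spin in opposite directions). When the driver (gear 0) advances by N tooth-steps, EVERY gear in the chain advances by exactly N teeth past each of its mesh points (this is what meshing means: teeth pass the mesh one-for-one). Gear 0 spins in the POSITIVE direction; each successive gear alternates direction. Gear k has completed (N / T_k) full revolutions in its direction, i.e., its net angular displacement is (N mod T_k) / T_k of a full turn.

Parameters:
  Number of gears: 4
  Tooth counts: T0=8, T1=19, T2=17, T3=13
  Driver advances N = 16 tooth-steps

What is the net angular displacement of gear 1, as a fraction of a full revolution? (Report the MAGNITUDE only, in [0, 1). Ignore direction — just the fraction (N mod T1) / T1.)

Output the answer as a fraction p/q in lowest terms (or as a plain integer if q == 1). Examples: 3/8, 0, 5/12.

Answer: 16/19

Derivation:
Chain of 4 gears, tooth counts: [8, 19, 17, 13]
  gear 0: T0=8, direction=positive, advance = 16 mod 8 = 0 teeth = 0/8 turn
  gear 1: T1=19, direction=negative, advance = 16 mod 19 = 16 teeth = 16/19 turn
  gear 2: T2=17, direction=positive, advance = 16 mod 17 = 16 teeth = 16/17 turn
  gear 3: T3=13, direction=negative, advance = 16 mod 13 = 3 teeth = 3/13 turn
Gear 1: 16 mod 19 = 16
Fraction = 16 / 19 = 16/19 (gcd(16,19)=1) = 16/19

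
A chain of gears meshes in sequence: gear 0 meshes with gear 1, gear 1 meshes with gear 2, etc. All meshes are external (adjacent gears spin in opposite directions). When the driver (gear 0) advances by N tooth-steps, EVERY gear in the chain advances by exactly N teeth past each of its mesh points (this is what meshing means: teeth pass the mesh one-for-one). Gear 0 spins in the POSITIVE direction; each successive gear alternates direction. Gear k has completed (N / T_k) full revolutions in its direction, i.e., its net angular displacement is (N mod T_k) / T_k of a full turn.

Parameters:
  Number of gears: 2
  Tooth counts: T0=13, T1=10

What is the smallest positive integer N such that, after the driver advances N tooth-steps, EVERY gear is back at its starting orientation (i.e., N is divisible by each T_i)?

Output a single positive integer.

Answer: 130

Derivation:
Gear k returns to start when N is a multiple of T_k.
All gears at start simultaneously when N is a common multiple of [13, 10]; the smallest such N is lcm(13, 10).
Start: lcm = T0 = 13
Fold in T1=10: gcd(13, 10) = 1; lcm(13, 10) = 13 * 10 / 1 = 130 / 1 = 130
Full cycle length = 130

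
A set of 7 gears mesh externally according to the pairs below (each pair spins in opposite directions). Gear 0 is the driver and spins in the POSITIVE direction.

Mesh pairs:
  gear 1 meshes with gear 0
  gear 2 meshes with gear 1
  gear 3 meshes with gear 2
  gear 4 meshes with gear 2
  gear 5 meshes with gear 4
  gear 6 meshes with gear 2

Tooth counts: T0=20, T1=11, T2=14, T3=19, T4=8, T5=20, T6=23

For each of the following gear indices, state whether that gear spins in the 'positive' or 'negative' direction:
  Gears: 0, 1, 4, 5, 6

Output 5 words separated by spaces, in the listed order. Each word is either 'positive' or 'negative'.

Gear 0 (driver): positive (depth 0)
  gear 1: meshes with gear 0 -> depth 1 -> negative (opposite of gear 0)
  gear 2: meshes with gear 1 -> depth 2 -> positive (opposite of gear 1)
  gear 3: meshes with gear 2 -> depth 3 -> negative (opposite of gear 2)
  gear 4: meshes with gear 2 -> depth 3 -> negative (opposite of gear 2)
  gear 5: meshes with gear 4 -> depth 4 -> positive (opposite of gear 4)
  gear 6: meshes with gear 2 -> depth 3 -> negative (opposite of gear 2)
Queried indices 0, 1, 4, 5, 6 -> positive, negative, negative, positive, negative

Answer: positive negative negative positive negative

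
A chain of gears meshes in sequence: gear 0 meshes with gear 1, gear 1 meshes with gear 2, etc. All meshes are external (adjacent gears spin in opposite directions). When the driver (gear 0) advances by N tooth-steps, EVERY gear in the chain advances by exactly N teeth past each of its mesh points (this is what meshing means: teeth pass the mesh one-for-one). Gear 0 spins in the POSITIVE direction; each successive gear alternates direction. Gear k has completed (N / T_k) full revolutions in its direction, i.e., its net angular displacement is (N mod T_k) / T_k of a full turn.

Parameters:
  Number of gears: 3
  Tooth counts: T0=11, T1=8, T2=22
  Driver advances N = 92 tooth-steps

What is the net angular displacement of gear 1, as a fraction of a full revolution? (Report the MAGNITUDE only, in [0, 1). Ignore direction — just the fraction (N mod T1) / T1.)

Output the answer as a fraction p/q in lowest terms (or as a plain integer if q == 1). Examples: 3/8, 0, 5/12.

Answer: 1/2

Derivation:
Chain of 3 gears, tooth counts: [11, 8, 22]
  gear 0: T0=11, direction=positive, advance = 92 mod 11 = 4 teeth = 4/11 turn
  gear 1: T1=8, direction=negative, advance = 92 mod 8 = 4 teeth = 4/8 turn
  gear 2: T2=22, direction=positive, advance = 92 mod 22 = 4 teeth = 4/22 turn
Gear 1: 92 mod 8 = 4
Fraction = 4 / 8 = 1/2 (gcd(4,8)=4) = 1/2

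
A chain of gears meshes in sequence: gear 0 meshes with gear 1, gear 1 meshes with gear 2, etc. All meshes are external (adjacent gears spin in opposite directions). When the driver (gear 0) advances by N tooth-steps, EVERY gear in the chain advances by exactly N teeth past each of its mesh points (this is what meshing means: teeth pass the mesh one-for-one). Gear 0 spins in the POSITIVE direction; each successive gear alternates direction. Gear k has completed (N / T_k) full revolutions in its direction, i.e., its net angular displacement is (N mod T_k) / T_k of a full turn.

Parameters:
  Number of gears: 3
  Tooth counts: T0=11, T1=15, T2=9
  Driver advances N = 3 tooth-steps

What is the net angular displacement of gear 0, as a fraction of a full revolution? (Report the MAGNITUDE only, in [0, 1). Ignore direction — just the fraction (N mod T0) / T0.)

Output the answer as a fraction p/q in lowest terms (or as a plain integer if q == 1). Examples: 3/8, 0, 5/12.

Answer: 3/11

Derivation:
Chain of 3 gears, tooth counts: [11, 15, 9]
  gear 0: T0=11, direction=positive, advance = 3 mod 11 = 3 teeth = 3/11 turn
  gear 1: T1=15, direction=negative, advance = 3 mod 15 = 3 teeth = 3/15 turn
  gear 2: T2=9, direction=positive, advance = 3 mod 9 = 3 teeth = 3/9 turn
Gear 0: 3 mod 11 = 3
Fraction = 3 / 11 = 3/11 (gcd(3,11)=1) = 3/11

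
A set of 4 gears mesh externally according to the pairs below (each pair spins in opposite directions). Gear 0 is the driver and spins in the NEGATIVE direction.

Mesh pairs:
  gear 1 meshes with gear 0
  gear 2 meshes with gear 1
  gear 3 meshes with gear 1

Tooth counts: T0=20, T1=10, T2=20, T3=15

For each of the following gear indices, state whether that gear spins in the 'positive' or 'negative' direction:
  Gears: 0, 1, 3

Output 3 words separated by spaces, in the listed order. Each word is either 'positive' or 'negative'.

Answer: negative positive negative

Derivation:
Gear 0 (driver): negative (depth 0)
  gear 1: meshes with gear 0 -> depth 1 -> positive (opposite of gear 0)
  gear 2: meshes with gear 1 -> depth 2 -> negative (opposite of gear 1)
  gear 3: meshes with gear 1 -> depth 2 -> negative (opposite of gear 1)
Queried indices 0, 1, 3 -> negative, positive, negative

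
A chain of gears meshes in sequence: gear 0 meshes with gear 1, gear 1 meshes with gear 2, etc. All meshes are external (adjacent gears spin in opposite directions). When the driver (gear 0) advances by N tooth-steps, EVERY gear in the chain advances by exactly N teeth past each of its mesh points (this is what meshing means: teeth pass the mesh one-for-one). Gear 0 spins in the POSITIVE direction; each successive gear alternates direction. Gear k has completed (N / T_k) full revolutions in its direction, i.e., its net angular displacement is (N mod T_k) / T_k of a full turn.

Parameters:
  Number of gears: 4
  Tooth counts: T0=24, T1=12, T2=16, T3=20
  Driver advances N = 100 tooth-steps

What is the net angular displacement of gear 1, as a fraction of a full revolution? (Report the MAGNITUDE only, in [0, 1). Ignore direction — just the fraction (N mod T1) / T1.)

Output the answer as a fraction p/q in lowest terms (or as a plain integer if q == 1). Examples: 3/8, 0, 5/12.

Answer: 1/3

Derivation:
Chain of 4 gears, tooth counts: [24, 12, 16, 20]
  gear 0: T0=24, direction=positive, advance = 100 mod 24 = 4 teeth = 4/24 turn
  gear 1: T1=12, direction=negative, advance = 100 mod 12 = 4 teeth = 4/12 turn
  gear 2: T2=16, direction=positive, advance = 100 mod 16 = 4 teeth = 4/16 turn
  gear 3: T3=20, direction=negative, advance = 100 mod 20 = 0 teeth = 0/20 turn
Gear 1: 100 mod 12 = 4
Fraction = 4 / 12 = 1/3 (gcd(4,12)=4) = 1/3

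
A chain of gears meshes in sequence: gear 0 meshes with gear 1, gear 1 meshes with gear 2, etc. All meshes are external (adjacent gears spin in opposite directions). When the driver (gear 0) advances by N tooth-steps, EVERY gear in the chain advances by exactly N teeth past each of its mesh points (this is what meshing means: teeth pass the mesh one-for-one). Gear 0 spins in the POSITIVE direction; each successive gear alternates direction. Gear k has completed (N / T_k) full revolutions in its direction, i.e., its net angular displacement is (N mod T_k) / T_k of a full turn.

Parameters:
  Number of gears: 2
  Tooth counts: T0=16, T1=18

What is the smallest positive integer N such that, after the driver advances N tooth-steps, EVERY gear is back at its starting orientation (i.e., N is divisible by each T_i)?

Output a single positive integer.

Answer: 144

Derivation:
Gear k returns to start when N is a multiple of T_k.
All gears at start simultaneously when N is a common multiple of [16, 18]; the smallest such N is lcm(16, 18).
Start: lcm = T0 = 16
Fold in T1=18: gcd(16, 18) = 2; lcm(16, 18) = 16 * 18 / 2 = 288 / 2 = 144
Full cycle length = 144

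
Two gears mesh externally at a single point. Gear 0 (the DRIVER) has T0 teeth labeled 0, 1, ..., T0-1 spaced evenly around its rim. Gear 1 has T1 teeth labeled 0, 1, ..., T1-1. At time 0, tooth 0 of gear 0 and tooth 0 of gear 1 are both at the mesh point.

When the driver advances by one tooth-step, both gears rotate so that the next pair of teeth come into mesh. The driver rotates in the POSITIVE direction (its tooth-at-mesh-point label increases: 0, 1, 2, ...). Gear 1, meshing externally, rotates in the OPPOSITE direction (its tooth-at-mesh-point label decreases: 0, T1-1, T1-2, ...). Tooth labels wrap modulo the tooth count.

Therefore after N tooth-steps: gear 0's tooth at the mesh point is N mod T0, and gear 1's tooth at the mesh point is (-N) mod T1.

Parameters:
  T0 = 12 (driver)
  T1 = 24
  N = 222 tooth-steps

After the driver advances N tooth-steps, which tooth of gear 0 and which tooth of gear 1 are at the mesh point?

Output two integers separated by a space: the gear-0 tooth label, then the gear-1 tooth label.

Gear 0 (driver, T0=12): tooth at mesh = N mod T0
  222 = 18 * 12 + 6, so 222 mod 12 = 6
  gear 0 tooth = 6
Gear 1 (driven, T1=24): tooth at mesh = (-N) mod T1
  222 = 9 * 24 + 6, so 222 mod 24 = 6
  (-222) mod 24 = (-6) mod 24 = 24 - 6 = 18
Mesh after 222 steps: gear-0 tooth 6 meets gear-1 tooth 18

Answer: 6 18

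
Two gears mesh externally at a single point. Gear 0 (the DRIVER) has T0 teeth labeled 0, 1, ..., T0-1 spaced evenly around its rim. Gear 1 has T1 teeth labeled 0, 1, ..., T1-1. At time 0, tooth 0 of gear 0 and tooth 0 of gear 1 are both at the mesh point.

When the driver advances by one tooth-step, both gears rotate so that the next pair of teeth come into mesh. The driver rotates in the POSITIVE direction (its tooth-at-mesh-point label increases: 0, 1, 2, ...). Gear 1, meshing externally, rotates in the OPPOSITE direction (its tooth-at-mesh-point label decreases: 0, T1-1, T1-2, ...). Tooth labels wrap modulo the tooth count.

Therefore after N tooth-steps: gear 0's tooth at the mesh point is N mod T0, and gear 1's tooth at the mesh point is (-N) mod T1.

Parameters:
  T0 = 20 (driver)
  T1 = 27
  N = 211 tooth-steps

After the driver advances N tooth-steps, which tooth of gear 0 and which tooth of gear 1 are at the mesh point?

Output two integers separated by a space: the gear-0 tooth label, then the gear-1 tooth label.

Gear 0 (driver, T0=20): tooth at mesh = N mod T0
  211 = 10 * 20 + 11, so 211 mod 20 = 11
  gear 0 tooth = 11
Gear 1 (driven, T1=27): tooth at mesh = (-N) mod T1
  211 = 7 * 27 + 22, so 211 mod 27 = 22
  (-211) mod 27 = (-22) mod 27 = 27 - 22 = 5
Mesh after 211 steps: gear-0 tooth 11 meets gear-1 tooth 5

Answer: 11 5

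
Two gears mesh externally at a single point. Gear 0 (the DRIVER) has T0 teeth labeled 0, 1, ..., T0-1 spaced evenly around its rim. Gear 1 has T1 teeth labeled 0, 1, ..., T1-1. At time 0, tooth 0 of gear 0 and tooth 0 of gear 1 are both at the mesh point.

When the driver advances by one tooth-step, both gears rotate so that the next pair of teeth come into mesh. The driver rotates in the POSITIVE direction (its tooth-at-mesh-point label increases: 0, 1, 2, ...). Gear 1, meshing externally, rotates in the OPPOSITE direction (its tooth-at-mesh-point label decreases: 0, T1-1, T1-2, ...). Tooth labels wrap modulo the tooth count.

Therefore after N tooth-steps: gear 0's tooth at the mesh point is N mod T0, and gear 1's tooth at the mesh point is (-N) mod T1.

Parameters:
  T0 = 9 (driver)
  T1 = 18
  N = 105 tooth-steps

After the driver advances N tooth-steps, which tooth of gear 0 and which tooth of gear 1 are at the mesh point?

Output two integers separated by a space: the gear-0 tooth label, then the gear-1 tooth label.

Answer: 6 3

Derivation:
Gear 0 (driver, T0=9): tooth at mesh = N mod T0
  105 = 11 * 9 + 6, so 105 mod 9 = 6
  gear 0 tooth = 6
Gear 1 (driven, T1=18): tooth at mesh = (-N) mod T1
  105 = 5 * 18 + 15, so 105 mod 18 = 15
  (-105) mod 18 = (-15) mod 18 = 18 - 15 = 3
Mesh after 105 steps: gear-0 tooth 6 meets gear-1 tooth 3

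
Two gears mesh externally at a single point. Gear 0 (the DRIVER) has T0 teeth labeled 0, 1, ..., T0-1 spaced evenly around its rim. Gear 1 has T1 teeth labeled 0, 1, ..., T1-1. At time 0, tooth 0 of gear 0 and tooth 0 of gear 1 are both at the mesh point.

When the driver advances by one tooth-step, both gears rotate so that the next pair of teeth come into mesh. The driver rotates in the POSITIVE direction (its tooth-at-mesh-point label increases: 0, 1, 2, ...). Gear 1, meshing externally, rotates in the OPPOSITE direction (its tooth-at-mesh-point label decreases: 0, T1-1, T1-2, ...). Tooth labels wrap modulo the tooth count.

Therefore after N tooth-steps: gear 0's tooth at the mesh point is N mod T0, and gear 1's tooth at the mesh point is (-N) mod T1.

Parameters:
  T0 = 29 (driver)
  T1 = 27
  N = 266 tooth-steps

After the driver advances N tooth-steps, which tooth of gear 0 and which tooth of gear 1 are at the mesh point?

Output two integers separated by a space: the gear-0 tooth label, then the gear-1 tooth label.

Gear 0 (driver, T0=29): tooth at mesh = N mod T0
  266 = 9 * 29 + 5, so 266 mod 29 = 5
  gear 0 tooth = 5
Gear 1 (driven, T1=27): tooth at mesh = (-N) mod T1
  266 = 9 * 27 + 23, so 266 mod 27 = 23
  (-266) mod 27 = (-23) mod 27 = 27 - 23 = 4
Mesh after 266 steps: gear-0 tooth 5 meets gear-1 tooth 4

Answer: 5 4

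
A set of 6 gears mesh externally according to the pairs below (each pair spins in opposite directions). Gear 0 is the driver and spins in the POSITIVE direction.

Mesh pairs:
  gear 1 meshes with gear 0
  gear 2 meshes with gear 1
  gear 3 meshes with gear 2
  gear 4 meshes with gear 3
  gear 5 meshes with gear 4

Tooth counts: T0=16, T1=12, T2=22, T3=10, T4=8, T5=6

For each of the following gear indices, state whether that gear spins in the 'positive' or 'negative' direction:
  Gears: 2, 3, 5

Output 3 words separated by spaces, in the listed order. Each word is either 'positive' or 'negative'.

Gear 0 (driver): positive (depth 0)
  gear 1: meshes with gear 0 -> depth 1 -> negative (opposite of gear 0)
  gear 2: meshes with gear 1 -> depth 2 -> positive (opposite of gear 1)
  gear 3: meshes with gear 2 -> depth 3 -> negative (opposite of gear 2)
  gear 4: meshes with gear 3 -> depth 4 -> positive (opposite of gear 3)
  gear 5: meshes with gear 4 -> depth 5 -> negative (opposite of gear 4)
Queried indices 2, 3, 5 -> positive, negative, negative

Answer: positive negative negative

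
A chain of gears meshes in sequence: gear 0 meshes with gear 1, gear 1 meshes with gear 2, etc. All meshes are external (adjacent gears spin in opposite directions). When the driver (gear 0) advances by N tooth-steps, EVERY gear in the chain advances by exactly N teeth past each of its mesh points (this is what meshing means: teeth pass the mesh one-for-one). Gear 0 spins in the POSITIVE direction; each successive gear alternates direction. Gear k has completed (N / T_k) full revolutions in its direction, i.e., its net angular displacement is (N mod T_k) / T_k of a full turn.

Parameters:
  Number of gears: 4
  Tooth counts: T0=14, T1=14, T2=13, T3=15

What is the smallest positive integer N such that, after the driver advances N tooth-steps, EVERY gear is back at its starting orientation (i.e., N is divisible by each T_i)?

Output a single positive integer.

Answer: 2730

Derivation:
Gear k returns to start when N is a multiple of T_k.
All gears at start simultaneously when N is a common multiple of [14, 14, 13, 15]; the smallest such N is lcm(14, 14, 13, 15).
Start: lcm = T0 = 14
Fold in T1=14: gcd(14, 14) = 14; lcm(14, 14) = 14 * 14 / 14 = 196 / 14 = 14
Fold in T2=13: gcd(14, 13) = 1; lcm(14, 13) = 14 * 13 / 1 = 182 / 1 = 182
Fold in T3=15: gcd(182, 15) = 1; lcm(182, 15) = 182 * 15 / 1 = 2730 / 1 = 2730
Full cycle length = 2730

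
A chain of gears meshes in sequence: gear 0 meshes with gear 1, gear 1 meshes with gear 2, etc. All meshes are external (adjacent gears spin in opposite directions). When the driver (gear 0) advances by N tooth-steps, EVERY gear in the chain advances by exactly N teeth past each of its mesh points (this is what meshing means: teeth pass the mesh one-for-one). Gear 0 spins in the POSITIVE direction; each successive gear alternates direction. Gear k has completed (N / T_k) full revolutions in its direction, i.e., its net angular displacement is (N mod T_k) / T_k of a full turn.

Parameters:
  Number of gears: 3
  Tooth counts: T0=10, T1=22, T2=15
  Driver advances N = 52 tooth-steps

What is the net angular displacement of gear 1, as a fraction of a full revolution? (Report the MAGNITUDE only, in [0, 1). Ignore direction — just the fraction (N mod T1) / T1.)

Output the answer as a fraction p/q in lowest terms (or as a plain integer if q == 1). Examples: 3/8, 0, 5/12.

Answer: 4/11

Derivation:
Chain of 3 gears, tooth counts: [10, 22, 15]
  gear 0: T0=10, direction=positive, advance = 52 mod 10 = 2 teeth = 2/10 turn
  gear 1: T1=22, direction=negative, advance = 52 mod 22 = 8 teeth = 8/22 turn
  gear 2: T2=15, direction=positive, advance = 52 mod 15 = 7 teeth = 7/15 turn
Gear 1: 52 mod 22 = 8
Fraction = 8 / 22 = 4/11 (gcd(8,22)=2) = 4/11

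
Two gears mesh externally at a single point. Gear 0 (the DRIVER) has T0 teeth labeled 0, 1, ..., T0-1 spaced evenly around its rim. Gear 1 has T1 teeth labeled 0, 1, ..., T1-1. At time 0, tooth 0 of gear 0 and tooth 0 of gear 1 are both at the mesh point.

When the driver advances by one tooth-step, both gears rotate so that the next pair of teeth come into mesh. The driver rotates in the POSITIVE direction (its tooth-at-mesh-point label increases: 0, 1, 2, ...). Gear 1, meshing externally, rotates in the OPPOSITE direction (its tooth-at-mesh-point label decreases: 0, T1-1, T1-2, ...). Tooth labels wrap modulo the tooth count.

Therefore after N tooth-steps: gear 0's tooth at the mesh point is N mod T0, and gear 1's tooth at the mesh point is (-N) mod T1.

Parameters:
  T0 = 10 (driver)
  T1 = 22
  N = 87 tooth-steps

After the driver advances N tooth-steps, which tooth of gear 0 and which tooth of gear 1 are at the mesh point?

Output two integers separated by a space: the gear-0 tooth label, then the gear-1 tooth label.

Gear 0 (driver, T0=10): tooth at mesh = N mod T0
  87 = 8 * 10 + 7, so 87 mod 10 = 7
  gear 0 tooth = 7
Gear 1 (driven, T1=22): tooth at mesh = (-N) mod T1
  87 = 3 * 22 + 21, so 87 mod 22 = 21
  (-87) mod 22 = (-21) mod 22 = 22 - 21 = 1
Mesh after 87 steps: gear-0 tooth 7 meets gear-1 tooth 1

Answer: 7 1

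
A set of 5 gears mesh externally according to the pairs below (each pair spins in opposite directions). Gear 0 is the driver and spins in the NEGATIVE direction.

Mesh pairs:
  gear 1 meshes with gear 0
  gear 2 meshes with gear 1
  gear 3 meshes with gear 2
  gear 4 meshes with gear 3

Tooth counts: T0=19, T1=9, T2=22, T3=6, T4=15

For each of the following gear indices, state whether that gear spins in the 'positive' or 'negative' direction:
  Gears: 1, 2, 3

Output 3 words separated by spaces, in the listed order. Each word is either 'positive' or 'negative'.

Gear 0 (driver): negative (depth 0)
  gear 1: meshes with gear 0 -> depth 1 -> positive (opposite of gear 0)
  gear 2: meshes with gear 1 -> depth 2 -> negative (opposite of gear 1)
  gear 3: meshes with gear 2 -> depth 3 -> positive (opposite of gear 2)
  gear 4: meshes with gear 3 -> depth 4 -> negative (opposite of gear 3)
Queried indices 1, 2, 3 -> positive, negative, positive

Answer: positive negative positive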